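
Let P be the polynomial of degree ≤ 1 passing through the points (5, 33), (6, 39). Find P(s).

P(s) = 6s + 3

Write P(s) = as + b. Substituting each data point gives a linear system:
  5a + b = 33
  6a + b = 39
Solving the system yields a = 6, b = 3.
So P(s) = 6s + 3.
Check: P(6) = 39. ✓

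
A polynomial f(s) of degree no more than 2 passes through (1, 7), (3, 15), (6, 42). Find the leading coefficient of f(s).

Write f(s) = as^2 + bs + c. Substituting each data point gives a linear system:
  a + b + c = 7
  9a + 3b + c = 15
  36a + 6b + c = 42
Solving the system yields a = 1, b = 0, c = 6.
So f(s) = s^2 + 6.
The leading coefficient is 1.

1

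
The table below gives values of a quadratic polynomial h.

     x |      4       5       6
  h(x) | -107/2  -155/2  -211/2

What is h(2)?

Write h(x) = ax^2 + bx + c. Substituting each data point gives a linear system:
  16a + 4b + c = -107/2
  25a + 5b + c = -155/2
  36a + 6b + c = -211/2
Solving the system yields a = -2, b = -6, c = 5/2.
So h(x) = -2x^2 - 6x + 5/2.
Then h(2) = -35/2.

-35/2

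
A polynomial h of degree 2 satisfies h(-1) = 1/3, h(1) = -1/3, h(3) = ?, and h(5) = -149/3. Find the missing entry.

-17

On equispaced nodes a degree-2 polynomial has vanishing third forward difference, so
  - h(-1) + 3·h(1) - 3·h(3) + h(5) = 0.
Substituting the known values and solving for h(3):
  -3·h(3) = 51
  h(3) = -17.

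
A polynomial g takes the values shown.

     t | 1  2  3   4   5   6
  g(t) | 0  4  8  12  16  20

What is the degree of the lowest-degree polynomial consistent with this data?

Forward differences of the values at t = 1, 2, 3, 4, 5, 6:
  g  : 0  4  8  12  16  20
  Δ  : 4  4  4  4  4
  Δ^2: 0  0  0  0
  Δ^3: 0  0  0
  Δ^4: 0  0
  Δ^5: 0
The first differences are constant (4) and nonzero, while all higher differences vanish, so the minimal degree is 1.

1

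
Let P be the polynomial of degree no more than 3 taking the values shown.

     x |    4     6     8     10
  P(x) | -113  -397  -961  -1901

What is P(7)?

-638

Forward differences of the values at x = 4, 6, 8, 10:
  P  : -113  -397  -961  -1901
  Δ  : -284  -564  -940
  Δ^2: -280  -376
  Δ^3: -96
The third differences are constant, confirming degree 3.
Interpolating (Newton forward form) and evaluating at x = 7 gives P(7) = -638.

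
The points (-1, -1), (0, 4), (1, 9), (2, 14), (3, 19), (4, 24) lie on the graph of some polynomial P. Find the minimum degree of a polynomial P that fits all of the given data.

1

Forward differences of the values at t = -1, 0, 1, 2, 3, 4:
  P  : -1  4  9  14  19  24
  Δ  : 5  5  5  5  5
  Δ^2: 0  0  0  0
  Δ^3: 0  0  0
  Δ^4: 0  0
  Δ^5: 0
The first differences are constant (5) and nonzero, while all higher differences vanish, so the minimal degree is 1.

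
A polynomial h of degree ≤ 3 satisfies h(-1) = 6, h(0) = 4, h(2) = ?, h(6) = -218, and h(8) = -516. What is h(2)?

-6

The 4 known points determine the degree-3 polynomial uniquely.
Write h(u) = au^3 + bu^2 + cu + d. Substituting each data point gives a linear system:
  -a + b - c + d = 6
  d = 4
  216a + 36b + 6c + d = -218
  512a + 64b + 8c + d = -516
Solving the system yields a = -1, b = 0, c = -1, d = 4.
So h(u) = -u^3 - u + 4.
Then h(2) = -6.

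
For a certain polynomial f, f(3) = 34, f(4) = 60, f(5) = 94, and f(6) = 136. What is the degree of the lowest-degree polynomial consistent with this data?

2

Forward differences of the values at s = 3, 4, 5, 6:
  f  : 34  60  94  136
  Δ  : 26  34  42
  Δ^2: 8  8
  Δ^3: 0
The second differences are constant (8) and nonzero, while all higher differences vanish, so the minimal degree is 2.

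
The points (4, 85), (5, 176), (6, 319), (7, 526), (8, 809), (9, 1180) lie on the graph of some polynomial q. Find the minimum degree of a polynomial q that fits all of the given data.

3

Forward differences of the values at n = 4, 5, 6, 7, 8, 9:
  q  : 85  176  319  526  809  1180
  Δ  : 91  143  207  283  371
  Δ^2: 52  64  76  88
  Δ^3: 12  12  12
  Δ^4: 0  0
  Δ^5: 0
The third differences are constant (12) and nonzero, while all higher differences vanish, so the minimal degree is 3.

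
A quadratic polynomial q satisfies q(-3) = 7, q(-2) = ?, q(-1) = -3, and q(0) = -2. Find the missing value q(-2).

0

On equispaced nodes a degree-2 polynomial has vanishing third forward difference, so
  - q(-3) + 3·q(-2) - 3·q(-1) + q(0) = 0.
Substituting the known values and solving for q(-2):
  3·q(-2) = 0
  q(-2) = 0.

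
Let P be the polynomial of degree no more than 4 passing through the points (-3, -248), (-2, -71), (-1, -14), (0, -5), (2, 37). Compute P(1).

4

Write P(n) = an^4 + bn^3 + cn^2 + dn + e. Substituting each data point gives a linear system:
  81a - 27b + 9c - 3d + e = -248
  16a - 8b + 4c - 2d + e = -71
  a - b + c - d + e = -14
  e = -5
  16a + 8b + 4c + 2d + e = 37
Solving the system yields a = -1, b = 6, c = 1, d = 3, e = -5.
So P(n) = -n^4 + 6n^3 + n^2 + 3n - 5.
Then P(1) = 4.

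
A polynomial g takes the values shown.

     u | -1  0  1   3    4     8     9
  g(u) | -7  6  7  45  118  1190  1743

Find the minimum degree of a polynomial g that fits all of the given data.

Divided differences on the nodes -1, 0, 1, 3, 4, 8, 9:
  order 0: -7  6  7  45  118  1190  1743
  order 1: 13  1  19  73  268  553
  order 2: -6  6  18  39  57
  order 3: 3  3  3  3
  order 4: 0  0  0
  order 5: 0  0
  order 6: 0
The order-3 divided differences are all 3 (nonzero) and every higher order vanishes, so the data lies on a polynomial of degree exactly 3.

3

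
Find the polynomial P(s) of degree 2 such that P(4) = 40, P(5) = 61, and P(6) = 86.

Write P(s) = as^2 + bs + c. Substituting each data point gives a linear system:
  16a + 4b + c = 40
  25a + 5b + c = 61
  36a + 6b + c = 86
Solving the system yields a = 2, b = 3, c = -4.
So P(s) = 2s^2 + 3s - 4.
Check: P(5) = 61. ✓

P(s) = 2s^2 + 3s - 4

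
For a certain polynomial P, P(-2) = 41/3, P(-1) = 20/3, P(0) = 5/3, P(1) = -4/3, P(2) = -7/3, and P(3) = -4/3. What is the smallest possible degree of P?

Forward differences of the values at n = -2, -1, 0, 1, 2, 3:
  P  : 41/3  20/3  5/3  -4/3  -7/3  -4/3
  Δ  : -7  -5  -3  -1  1
  Δ^2: 2  2  2  2
  Δ^3: 0  0  0
  Δ^4: 0  0
  Δ^5: 0
The second differences are constant (2) and nonzero, while all higher differences vanish, so the minimal degree is 2.

2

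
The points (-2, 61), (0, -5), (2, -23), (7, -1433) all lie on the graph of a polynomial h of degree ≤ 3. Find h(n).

h(n) = -5n^3 + 6n^2 - n - 5

Using the Lagrange interpolation formula with nodes -2, 0, 2, 7:
  L_0(n) = n(n - 2)(n - 7) / -72
  L_1(n) = (n + 2)(n - 2)(n - 7) / 28
  L_2(n) = (n + 2)n(n - 7) / -40
  L_3(n) = (n + 2)n(n - 2) / 315
Then h(n) = 61·L_0(n) - 5·L_1(n) - 23·L_2(n) - 1433·L_3(n).
Expanding and collecting terms gives h(n) = -5n^3 + 6n^2 - n - 5.
Check: h(0) = -5. ✓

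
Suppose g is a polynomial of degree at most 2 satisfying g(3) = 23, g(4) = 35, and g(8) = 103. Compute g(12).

Write g(t) = at^2 + bt + c. Substituting each data point gives a linear system:
  9a + 3b + c = 23
  16a + 4b + c = 35
  64a + 8b + c = 103
Solving the system yields a = 1, b = 5, c = -1.
So g(t) = t² + 5t - 1.
Then g(12) = 203.

203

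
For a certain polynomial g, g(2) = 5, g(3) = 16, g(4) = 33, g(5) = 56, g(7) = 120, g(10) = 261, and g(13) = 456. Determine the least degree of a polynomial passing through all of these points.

Divided differences on the nodes 2, 3, 4, 5, 7, 10, 13:
  order 0: 5  16  33  56  120  261  456
  order 1: 11  17  23  32  47  65
  order 2: 3  3  3  3  3
  order 3: 0  0  0  0
  order 4: 0  0  0
  order 5: 0  0
  order 6: 0
The order-2 divided differences are all 3 (nonzero) and every higher order vanishes, so the data lies on a polynomial of degree exactly 2.

2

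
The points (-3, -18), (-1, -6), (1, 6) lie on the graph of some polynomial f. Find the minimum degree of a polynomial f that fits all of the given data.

1

Forward differences of the values at n = -3, -1, 1:
  f  : -18  -6  6
  Δ  : 12  12
  Δ^2: 0
The first differences are constant (12) and nonzero, while all higher differences vanish, so the minimal degree is 1.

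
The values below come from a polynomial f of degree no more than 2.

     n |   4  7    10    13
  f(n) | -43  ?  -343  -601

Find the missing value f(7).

On equispaced nodes a degree-2 polynomial has vanishing third forward difference, so
  - f(4) + 3·f(7) - 3·f(10) + f(13) = 0.
Substituting the known values and solving for f(7):
  3·f(7) = -471
  f(7) = -157.

-157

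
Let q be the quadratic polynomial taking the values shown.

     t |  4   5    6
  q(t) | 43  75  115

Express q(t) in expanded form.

Write q(t) = at^2 + bt + c. Substituting each data point gives a linear system:
  16a + 4b + c = 43
  25a + 5b + c = 75
  36a + 6b + c = 115
Solving the system yields a = 4, b = -4, c = -5.
So q(t) = 4t^2 - 4t - 5.
Check: q(6) = 115. ✓

q(t) = 4t^2 - 4t - 5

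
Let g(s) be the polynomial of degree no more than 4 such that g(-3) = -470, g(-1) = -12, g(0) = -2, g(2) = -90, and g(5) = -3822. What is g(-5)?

Using the Lagrange interpolation formula with nodes -3, -1, 0, 2, 5:
  L_0(s) = (s + 1)s(s - 2)(s - 5) / 240
  L_1(s) = (s + 3)s(s - 2)(s - 5) / -36
  L_2(s) = (s + 3)(s + 1)(s - 2)(s - 5) / 30
  L_3(s) = (s + 3)(s + 1)s(s - 5) / -90
  L_4(s) = (s + 3)(s + 1)s(s - 2) / 720
Then g(s) = -470·L_0(s) - 12·L_1(s) - 2·L_2(s) - 90·L_3(s) - 3822·L_4(s).
Expanding and collecting terms gives g(s) = -6s⁴ - s³ + s² + 6s - 2.
Evaluating at s = -5: g(-5) = -3632.

-3632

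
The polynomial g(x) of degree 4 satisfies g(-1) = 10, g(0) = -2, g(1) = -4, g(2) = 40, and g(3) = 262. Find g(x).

g(x) = 4x^4 - 2x^3 + x^2 - 5x - 2

Using the Lagrange interpolation formula with nodes -1, 0, 1, 2, 3:
  L_0(x) = x(x - 1)(x - 2)(x - 3) / 24
  L_1(x) = (x + 1)(x - 1)(x - 2)(x - 3) / -6
  L_2(x) = (x + 1)x(x - 2)(x - 3) / 4
  L_3(x) = (x + 1)x(x - 1)(x - 3) / -6
  L_4(x) = (x + 1)x(x - 1)(x - 2) / 24
Then g(x) = 10·L_0(x) - 2·L_1(x) - 4·L_2(x) + 40·L_3(x) + 262·L_4(x).
Expanding and collecting terms gives g(x) = 4x⁴ - 2x³ + x² - 5x - 2.
Check: g(0) = -2. ✓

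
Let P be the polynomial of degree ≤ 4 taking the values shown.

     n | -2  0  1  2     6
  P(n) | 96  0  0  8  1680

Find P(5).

740

Using the Lagrange interpolation formula with nodes -2, 0, 1, 2, 6:
  L_0(n) = n(n - 1)(n - 2)(n - 6) / 192
  L_1(n) = (n + 2)(n - 1)(n - 2)(n - 6) / -24
  L_2(n) = (n + 2)n(n - 2)(n - 6) / 15
  L_3(n) = (n + 2)n(n - 1)(n - 6) / -32
  L_4(n) = (n + 2)n(n - 1)(n - 2) / 960
Then P(n) = 96·L_0(n) + 0·L_1(n) + 0·L_2(n) + 8·L_3(n) + 1680·L_4(n).
Expanding and collecting terms gives P(n) = 2n^4 - 5n^3 + 5n^2 - 2n.
Evaluating at n = 5: P(5) = 740.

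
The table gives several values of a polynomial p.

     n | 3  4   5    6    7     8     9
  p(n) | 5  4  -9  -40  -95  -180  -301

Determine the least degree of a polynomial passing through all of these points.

3

Forward differences of the values at n = 3, 4, 5, 6, 7, 8, 9:
  p  : 5  4  -9  -40  -95  -180  -301
  Δ  : -1  -13  -31  -55  -85  -121
  Δ^2: -12  -18  -24  -30  -36
  Δ^3: -6  -6  -6  -6
  Δ^4: 0  0  0
  Δ^5: 0  0
  Δ^6: 0
The third differences are constant (-6) and nonzero, while all higher differences vanish, so the minimal degree is 3.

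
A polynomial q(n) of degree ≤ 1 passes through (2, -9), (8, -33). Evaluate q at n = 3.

-13

Using the Lagrange interpolation formula with nodes 2, 8:
  L_0(n) = (n - 8) / -6
  L_1(n) = (n - 2) / 6
Then q(n) = -9·L_0(n) - 33·L_1(n).
Expanding and collecting terms gives q(n) = -4n - 1.
Evaluating at n = 3: q(3) = -13.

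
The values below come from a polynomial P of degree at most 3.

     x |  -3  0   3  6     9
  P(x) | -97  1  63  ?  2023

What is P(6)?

The 4 known points determine the degree-3 polynomial uniquely.
Write P(x) = ax^3 + bx^2 + cx + d. Substituting each data point gives a linear system:
  -27a + 9b - 3c + d = -97
  d = 1
  27a + 9b + 3c + d = 63
  729a + 81b + 9c + d = 2023
Solving the system yields a = 3, b = -2, c = -1/3, d = 1.
So P(x) = 3x^3 - 2x^2 - (1/3)x + 1.
Then P(6) = 575.

575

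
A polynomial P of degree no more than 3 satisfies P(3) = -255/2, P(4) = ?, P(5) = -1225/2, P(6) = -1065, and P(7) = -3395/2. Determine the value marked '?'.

-310

On equispaced nodes a degree-3 polynomial has vanishing fourth forward difference, so
  P(3) - 4·P(4) + 6·P(5) - 4·P(6) + P(7) = 0.
Substituting the known values and solving for P(4):
  -4·P(4) = 1240
  P(4) = -310.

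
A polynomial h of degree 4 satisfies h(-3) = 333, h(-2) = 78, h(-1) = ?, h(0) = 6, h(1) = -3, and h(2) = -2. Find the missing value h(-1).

The 5 known points determine the degree-4 polynomial uniquely.
Write h(u) = au^4 + bu^3 + cu^2 + du + e. Substituting each data point gives a linear system:
  81a - 27b + 9c - 3d + e = 333
  16a - 8b + 4c - 2d + e = 78
  e = 6
  a + b + c + d + e = -3
  16a + 8b + 4c + 2d + e = -2
Solving the system yields a = 3, b = -4, c = -4, d = -4, e = 6.
So h(u) = 3u^4 - 4u^3 - 4u^2 - 4u + 6.
Then h(-1) = 13.

13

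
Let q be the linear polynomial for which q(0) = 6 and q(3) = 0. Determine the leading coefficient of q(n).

-2

Write q(n) = an + b. Substituting each data point gives a linear system:
  b = 6
  3a + b = 0
Solving the system yields a = -2, b = 6.
So q(n) = -2n + 6.
The leading coefficient is -2.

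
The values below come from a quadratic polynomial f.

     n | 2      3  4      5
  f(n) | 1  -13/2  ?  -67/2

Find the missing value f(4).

-18

The 3 known points determine the degree-2 polynomial uniquely.
Write f(n) = an^2 + bn + c. Substituting each data point gives a linear system:
  4a + 2b + c = 1
  9a + 3b + c = -13/2
  25a + 5b + c = -67/2
Solving the system yields a = -2, b = 5/2, c = 4.
So f(n) = -2n^2 + (5/2)n + 4.
Then f(4) = -18.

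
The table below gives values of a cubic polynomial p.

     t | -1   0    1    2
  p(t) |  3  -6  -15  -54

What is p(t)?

Using the Lagrange interpolation formula with nodes -1, 0, 1, 2:
  L_0(t) = t(t - 1)(t - 2) / -6
  L_1(t) = (t + 1)(t - 1)(t - 2) / 2
  L_2(t) = (t + 1)t(t - 2) / -2
  L_3(t) = (t + 1)t(t - 1) / 6
Then p(t) = 3·L_0(t) - 6·L_1(t) - 15·L_2(t) - 54·L_3(t).
Expanding and collecting terms gives p(t) = -5t^3 - 4t - 6.
Check: p(0) = -6. ✓

p(t) = -5t^3 - 4t - 6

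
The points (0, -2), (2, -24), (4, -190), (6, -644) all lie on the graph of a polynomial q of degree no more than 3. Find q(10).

-2992

Write q(u) = au^3 + bu^2 + cu + d. Substituting each data point gives a linear system:
  d = -2
  8a + 4b + 2c + d = -24
  64a + 16b + 4c + d = -190
  216a + 36b + 6c + d = -644
Solving the system yields a = -3, b = 0, c = 1, d = -2.
So q(u) = -3u³ + u - 2.
Then q(10) = -2992.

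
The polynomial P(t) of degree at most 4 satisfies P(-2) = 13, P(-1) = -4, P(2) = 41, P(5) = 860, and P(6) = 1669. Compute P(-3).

76

Using the Lagrange interpolation formula with nodes -2, -1, 2, 5, 6:
  L_0(t) = (t + 1)(t - 2)(t - 5)(t - 6) / 224
  L_1(t) = (t + 2)(t - 2)(t - 5)(t - 6) / -126
  L_2(t) = (t + 2)(t + 1)(t - 5)(t - 6) / 144
  L_3(t) = (t + 2)(t + 1)(t - 2)(t - 6) / -126
  L_4(t) = (t + 2)(t + 1)(t - 2)(t - 5) / 224
Then P(t) = 13·L_0(t) - 4·L_1(t) + 41·L_2(t) + 860·L_3(t) + 1669·L_4(t).
Expanding and collecting terms gives P(t) = t^4 + t^3 + 4t^2 + 3t - 5.
Evaluating at t = -3: P(-3) = 76.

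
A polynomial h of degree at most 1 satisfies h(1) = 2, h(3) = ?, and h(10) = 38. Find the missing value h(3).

10

The 2 known points determine the degree-1 polynomial uniquely.
Write h(x) = ax + b. Substituting each data point gives a linear system:
  a + b = 2
  10a + b = 38
Solving the system yields a = 4, b = -2.
So h(x) = 4x - 2.
Then h(3) = 10.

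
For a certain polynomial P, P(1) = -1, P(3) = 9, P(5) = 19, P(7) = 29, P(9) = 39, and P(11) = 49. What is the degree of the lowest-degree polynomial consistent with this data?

1

Forward differences of the values at u = 1, 3, 5, 7, 9, 11:
  P  : -1  9  19  29  39  49
  Δ  : 10  10  10  10  10
  Δ^2: 0  0  0  0
  Δ^3: 0  0  0
  Δ^4: 0  0
  Δ^5: 0
The first differences are constant (10) and nonzero, while all higher differences vanish, so the minimal degree is 1.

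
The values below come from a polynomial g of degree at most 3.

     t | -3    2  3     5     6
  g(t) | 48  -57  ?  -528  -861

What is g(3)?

-144

The 4 known points determine the degree-3 polynomial uniquely.
Write g(t) = at^3 + bt^2 + ct + d. Substituting each data point gives a linear system:
  -27a + 9b - 3c + d = 48
  8a + 4b + 2c + d = -57
  125a + 25b + 5c + d = -528
  216a + 36b + 6c + d = -861
Solving the system yields a = -3, b = -5, c = -5, d = -3.
So g(t) = -3t^3 - 5t^2 - 5t - 3.
Then g(3) = -144.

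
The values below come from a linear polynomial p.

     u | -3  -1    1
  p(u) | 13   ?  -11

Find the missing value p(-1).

1

The 2 known points determine the degree-1 polynomial uniquely.
Write p(u) = au + b. Substituting each data point gives a linear system:
  -3a + b = 13
  a + b = -11
Solving the system yields a = -6, b = -5.
So p(u) = -6u - 5.
Then p(-1) = 1.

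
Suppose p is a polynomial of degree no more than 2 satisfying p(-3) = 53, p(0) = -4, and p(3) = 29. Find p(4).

60

Forward differences of the values at n = -3, 0, 3:
  p  : 53  -4  29
  Δ  : -57  33
  Δ^2: 90
The second differences are constant, confirming degree 2.
Interpolating (Newton forward form) and evaluating at n = 4 gives p(4) = 60.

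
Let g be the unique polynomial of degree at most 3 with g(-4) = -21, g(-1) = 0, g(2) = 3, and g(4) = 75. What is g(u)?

Write g(u) = au^3 + bu^2 + cu + d. Substituting each data point gives a linear system:
  -64a + 16b - 4c + d = -21
  -a + b - c + d = 0
  8a + 4b + 2c + d = 3
  64a + 16b + 4c + d = 75
Solving the system yields a = 1, b = 2, c = -4, d = -5.
So g(u) = u³ + 2u² - 4u - 5.
Check: g(-4) = -21. ✓

g(u) = u^3 + 2u^2 - 4u - 5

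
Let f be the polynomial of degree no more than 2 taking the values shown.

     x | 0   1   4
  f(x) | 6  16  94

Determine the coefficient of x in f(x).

6

Write f(x) = ax^2 + bx + c. Substituting each data point gives a linear system:
  c = 6
  a + b + c = 16
  16a + 4b + c = 94
Solving the system yields a = 4, b = 6, c = 6.
So f(x) = 4x^2 + 6x + 6.
The coefficient of x is 6.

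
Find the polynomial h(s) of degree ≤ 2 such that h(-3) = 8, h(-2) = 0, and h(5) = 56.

h(s) = 2s^2 + 2s - 4

Using the Lagrange interpolation formula with nodes -3, -2, 5:
  L_0(s) = (s + 2)(s - 5) / 8
  L_1(s) = (s + 3)(s - 5) / -7
  L_2(s) = (s + 3)(s + 2) / 56
Then h(s) = 8·L_0(s) + 0·L_1(s) + 56·L_2(s).
Expanding and collecting terms gives h(s) = 2s^2 + 2s - 4.
Check: h(5) = 56. ✓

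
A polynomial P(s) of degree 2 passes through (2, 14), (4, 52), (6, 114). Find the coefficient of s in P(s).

1

Write P(s) = as^2 + bs + c. Substituting each data point gives a linear system:
  4a + 2b + c = 14
  16a + 4b + c = 52
  36a + 6b + c = 114
Solving the system yields a = 3, b = 1, c = 0.
So P(s) = 3s^2 + s.
The coefficient of s is 1.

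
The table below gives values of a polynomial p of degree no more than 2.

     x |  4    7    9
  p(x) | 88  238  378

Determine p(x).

p(x) = 4x^2 + 6x

Write p(x) = ax^2 + bx + c. Substituting each data point gives a linear system:
  16a + 4b + c = 88
  49a + 7b + c = 238
  81a + 9b + c = 378
Solving the system yields a = 4, b = 6, c = 0.
So p(x) = 4x^2 + 6x.
Check: p(9) = 378. ✓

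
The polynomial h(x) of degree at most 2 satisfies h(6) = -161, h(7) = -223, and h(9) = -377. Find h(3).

Write h(x) = ax^2 + bx + c. Substituting each data point gives a linear system:
  36a + 6b + c = -161
  49a + 7b + c = -223
  81a + 9b + c = -377
Solving the system yields a = -5, b = 3, c = 1.
So h(x) = -5x^2 + 3x + 1.
Then h(3) = -35.

-35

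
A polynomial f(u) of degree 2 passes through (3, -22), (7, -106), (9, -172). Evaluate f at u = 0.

Using the Lagrange interpolation formula with nodes 3, 7, 9:
  L_0(u) = (u - 7)(u - 9) / 24
  L_1(u) = (u - 3)(u - 9) / -8
  L_2(u) = (u - 3)(u - 7) / 12
Then f(u) = -22·L_0(u) - 106·L_1(u) - 172·L_2(u).
Expanding and collecting terms gives f(u) = -2u^2 - u - 1.
Evaluating at u = 0: f(0) = -1.

-1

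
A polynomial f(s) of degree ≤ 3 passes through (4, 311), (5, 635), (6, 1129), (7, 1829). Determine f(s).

Write f(s) = as^3 + bs^2 + cs + d. Substituting each data point gives a linear system:
  64a + 16b + 4c + d = 311
  125a + 25b + 5c + d = 635
  216a + 36b + 6c + d = 1129
  343a + 49b + 7c + d = 1829
Solving the system yields a = 6, b = -5, c = 3, d = -5.
So f(s) = 6s^3 - 5s^2 + 3s - 5.
Check: f(6) = 1129. ✓

f(s) = 6s^3 - 5s^2 + 3s - 5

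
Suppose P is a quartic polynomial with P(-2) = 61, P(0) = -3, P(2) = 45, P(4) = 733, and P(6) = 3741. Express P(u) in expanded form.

P(u) = 3u^4 - u^3 + 2u^2 - 3

Write P(u) = au^4 + bu^3 + cu^2 + du + e. Substituting each data point gives a linear system:
  16a - 8b + 4c - 2d + e = 61
  e = -3
  16a + 8b + 4c + 2d + e = 45
  256a + 64b + 16c + 4d + e = 733
  1296a + 216b + 36c + 6d + e = 3741
Solving the system yields a = 3, b = -1, c = 2, d = 0, e = -3.
So P(u) = 3u^4 - u^3 + 2u^2 - 3.
Check: P(4) = 733. ✓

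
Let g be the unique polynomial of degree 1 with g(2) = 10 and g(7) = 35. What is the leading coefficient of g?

5

Write g(s) = as + b. Substituting each data point gives a linear system:
  2a + b = 10
  7a + b = 35
Solving the system yields a = 5, b = 0.
So g(s) = 5s.
The leading coefficient is 5.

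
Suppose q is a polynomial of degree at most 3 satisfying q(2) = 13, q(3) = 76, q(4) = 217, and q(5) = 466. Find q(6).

853

Forward differences of the values at x = 2, 3, 4, 5:
  q  : 13  76  217  466
  Δ  : 63  141  249
  Δ^2: 78  108
  Δ^3: 30
The third differences are constant, confirming degree 3.
Interpolating (Newton forward form) and evaluating at x = 6 gives q(6) = 853.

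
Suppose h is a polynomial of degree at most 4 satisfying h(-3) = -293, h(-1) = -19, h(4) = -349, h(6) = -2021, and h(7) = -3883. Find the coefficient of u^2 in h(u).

-3

Write h(u) = au^4 + bu^3 + cu^2 + du + e. Substituting each data point gives a linear system:
  81a - 27b + 9c - 3d + e = -293
  a - b + c - d + e = -19
  256a + 64b + 16c + 4d + e = -349
  1296a + 216b + 36c + 6d + e = -2021
  2401a + 343b + 49c + 7d + e = -3883
Solving the system yields a = -2, b = 3, c = -3, d = 6, e = -5.
So h(u) = -2u^4 + 3u^3 - 3u^2 + 6u - 5.
The coefficient of u^2 is -3.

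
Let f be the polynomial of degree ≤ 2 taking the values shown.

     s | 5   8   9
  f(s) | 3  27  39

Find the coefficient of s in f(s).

-5

Write f(s) = as^2 + bs + c. Substituting each data point gives a linear system:
  25a + 5b + c = 3
  64a + 8b + c = 27
  81a + 9b + c = 39
Solving the system yields a = 1, b = -5, c = 3.
So f(s) = s² - 5s + 3.
The coefficient of s is -5.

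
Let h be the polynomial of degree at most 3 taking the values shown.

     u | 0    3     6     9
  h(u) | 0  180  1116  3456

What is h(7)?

Forward differences of the values at u = 0, 3, 6, 9:
  h  : 0  180  1116  3456
  Δ  : 180  936  2340
  Δ^2: 756  1404
  Δ^3: 648
The third differences are constant, confirming degree 3.
Interpolating (Newton forward form) and evaluating at u = 7 gives h(7) = 1708.

1708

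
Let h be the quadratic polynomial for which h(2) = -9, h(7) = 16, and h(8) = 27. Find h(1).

Using the Lagrange interpolation formula with nodes 2, 7, 8:
  L_0(u) = (u - 7)(u - 8) / 30
  L_1(u) = (u - 2)(u - 8) / -5
  L_2(u) = (u - 2)(u - 7) / 6
Then h(u) = -9·L_0(u) + 16·L_1(u) + 27·L_2(u).
Expanding and collecting terms gives h(u) = u^2 - 4u - 5.
Evaluating at u = 1: h(1) = -8.

-8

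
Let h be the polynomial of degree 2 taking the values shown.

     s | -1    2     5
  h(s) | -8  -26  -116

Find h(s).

Using the Lagrange interpolation formula with nodes -1, 2, 5:
  L_0(s) = (s - 2)(s - 5) / 18
  L_1(s) = (s + 1)(s - 5) / -9
  L_2(s) = (s + 1)(s - 2) / 18
Then h(s) = -8·L_0(s) - 26·L_1(s) - 116·L_2(s).
Expanding and collecting terms gives h(s) = -4s² - 2s - 6.
Check: h(-1) = -8. ✓

h(s) = -4s^2 - 2s - 6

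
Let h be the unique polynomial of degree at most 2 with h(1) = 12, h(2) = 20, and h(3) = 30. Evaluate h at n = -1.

2

Write h(n) = an^2 + bn + c. Substituting each data point gives a linear system:
  a + b + c = 12
  4a + 2b + c = 20
  9a + 3b + c = 30
Solving the system yields a = 1, b = 5, c = 6.
So h(n) = n^2 + 5n + 6.
Then h(-1) = 2.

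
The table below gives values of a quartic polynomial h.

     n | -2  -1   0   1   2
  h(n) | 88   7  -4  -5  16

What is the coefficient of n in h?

-2

Write h(n) = an^4 + bn^3 + cn^2 + dn + e. Substituting each data point gives a linear system:
  16a - 8b + 4c - 2d + e = 88
  a - b + c - d + e = 7
  e = -4
  a + b + c + d + e = -5
  16a + 8b + 4c + 2d + e = 16
Solving the system yields a = 3, b = -4, c = 2, d = -2, e = -4.
So h(n) = 3n⁴ - 4n³ + 2n² - 2n - 4.
The coefficient of n is -2.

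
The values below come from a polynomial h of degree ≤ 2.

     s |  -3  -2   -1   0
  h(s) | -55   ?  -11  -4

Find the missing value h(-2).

On equispaced nodes a degree-2 polynomial has vanishing third forward difference, so
  - h(-3) + 3·h(-2) - 3·h(-1) + h(0) = 0.
Substituting the known values and solving for h(-2):
  3·h(-2) = -84
  h(-2) = -28.

-28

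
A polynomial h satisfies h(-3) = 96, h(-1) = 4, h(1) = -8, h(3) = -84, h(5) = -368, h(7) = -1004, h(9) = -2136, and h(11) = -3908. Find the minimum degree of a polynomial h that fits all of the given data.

Forward differences of the values at t = -3, -1, 1, 3, 5, 7, 9, 11:
  h  : 96  4  -8  -84  -368  -1004  -2136  -3908
  Δ  : -92  -12  -76  -284  -636  -1132  -1772
  Δ^2: 80  -64  -208  -352  -496  -640
  Δ^3: -144  -144  -144  -144  -144
  Δ^4: 0  0  0  0
  Δ^5: 0  0  0
  Δ^6: 0  0
  Δ^7: 0
The third differences are constant (-144) and nonzero, while all higher differences vanish, so the minimal degree is 3.

3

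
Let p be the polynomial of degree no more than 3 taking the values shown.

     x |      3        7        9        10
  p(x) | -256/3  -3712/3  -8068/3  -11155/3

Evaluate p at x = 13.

-24916/3

Write p(x) = ax^3 + bx^2 + cx + d. Substituting each data point gives a linear system:
  27a + 9b + 3c + d = -256/3
  343a + 49b + 7c + d = -3712/3
  729a + 81b + 9c + d = -8068/3
  1000a + 100b + 10c + d = -11155/3
Solving the system yields a = -4, b = 3, c = -2, d = 5/3.
So p(x) = -4x^3 + 3x^2 - 2x + 5/3.
Then p(13) = -24916/3.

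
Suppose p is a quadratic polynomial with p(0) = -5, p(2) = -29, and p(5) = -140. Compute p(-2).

Using the Lagrange interpolation formula with nodes 0, 2, 5:
  L_0(x) = (x - 2)(x - 5) / 10
  L_1(x) = x(x - 5) / -6
  L_2(x) = x(x - 2) / 15
Then p(x) = -5·L_0(x) - 29·L_1(x) - 140·L_2(x).
Expanding and collecting terms gives p(x) = -5x² - 2x - 5.
Evaluating at x = -2: p(-2) = -21.

-21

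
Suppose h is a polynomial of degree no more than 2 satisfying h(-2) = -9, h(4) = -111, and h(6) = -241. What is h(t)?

h(t) = -6t^2 - 5t + 5

Write h(t) = at^2 + bt + c. Substituting each data point gives a linear system:
  4a - 2b + c = -9
  16a + 4b + c = -111
  36a + 6b + c = -241
Solving the system yields a = -6, b = -5, c = 5.
So h(t) = -6t^2 - 5t + 5.
Check: h(-2) = -9. ✓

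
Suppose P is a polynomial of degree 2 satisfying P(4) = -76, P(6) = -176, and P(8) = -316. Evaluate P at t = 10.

Using the Lagrange interpolation formula with nodes 4, 6, 8:
  L_0(t) = (t - 6)(t - 8) / 8
  L_1(t) = (t - 4)(t - 8) / -4
  L_2(t) = (t - 4)(t - 6) / 8
Then P(t) = -76·L_0(t) - 176·L_1(t) - 316·L_2(t).
Expanding and collecting terms gives P(t) = -5t^2 + 4.
Evaluating at t = 10: P(10) = -496.

-496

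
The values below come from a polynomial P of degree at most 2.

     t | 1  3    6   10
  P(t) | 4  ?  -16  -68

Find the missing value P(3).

2

The 3 known points determine the degree-2 polynomial uniquely.
Write P(t) = at^2 + bt + c. Substituting each data point gives a linear system:
  a + b + c = 4
  36a + 6b + c = -16
  100a + 10b + c = -68
Solving the system yields a = -1, b = 3, c = 2.
So P(t) = -t^2 + 3t + 2.
Then P(3) = 2.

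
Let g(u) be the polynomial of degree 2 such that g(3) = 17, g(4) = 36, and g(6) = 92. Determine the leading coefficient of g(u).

Write g(u) = au^2 + bu + c. Substituting each data point gives a linear system:
  9a + 3b + c = 17
  16a + 4b + c = 36
  36a + 6b + c = 92
Solving the system yields a = 3, b = -2, c = -4.
So g(u) = 3u² - 2u - 4.
The leading coefficient is 3.

3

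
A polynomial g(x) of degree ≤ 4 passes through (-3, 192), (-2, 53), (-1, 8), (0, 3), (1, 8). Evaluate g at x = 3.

Write g(x) = ax^4 + bx^3 + cx^2 + dx + e. Substituting each data point gives a linear system:
  81a - 27b + 9c - 3d + e = 192
  16a - 8b + 4c - 2d + e = 53
  a - b + c - d + e = 8
  e = 3
  a + b + c + d + e = 8
Solving the system yields a = 1, b = -3, c = 4, d = 3, e = 3.
So g(x) = x⁴ - 3x³ + 4x² + 3x + 3.
Then g(3) = 48.

48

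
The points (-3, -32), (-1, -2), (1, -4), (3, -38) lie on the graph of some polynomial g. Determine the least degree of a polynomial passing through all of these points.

Forward differences of the values at x = -3, -1, 1, 3:
  g  : -32  -2  -4  -38
  Δ  : 30  -2  -34
  Δ^2: -32  -32
  Δ^3: 0
The second differences are constant (-32) and nonzero, while all higher differences vanish, so the minimal degree is 2.

2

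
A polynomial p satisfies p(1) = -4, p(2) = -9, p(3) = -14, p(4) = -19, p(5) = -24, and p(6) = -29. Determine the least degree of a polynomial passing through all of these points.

1

Forward differences of the values at t = 1, 2, 3, 4, 5, 6:
  p  : -4  -9  -14  -19  -24  -29
  Δ  : -5  -5  -5  -5  -5
  Δ^2: 0  0  0  0
  Δ^3: 0  0  0
  Δ^4: 0  0
  Δ^5: 0
The first differences are constant (-5) and nonzero, while all higher differences vanish, so the minimal degree is 1.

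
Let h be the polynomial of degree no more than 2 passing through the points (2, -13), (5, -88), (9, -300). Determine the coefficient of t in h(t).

Write h(t) = at^2 + bt + c. Substituting each data point gives a linear system:
  4a + 2b + c = -13
  25a + 5b + c = -88
  81a + 9b + c = -300
Solving the system yields a = -4, b = 3, c = -3.
So h(t) = -4t^2 + 3t - 3.
The coefficient of t is 3.

3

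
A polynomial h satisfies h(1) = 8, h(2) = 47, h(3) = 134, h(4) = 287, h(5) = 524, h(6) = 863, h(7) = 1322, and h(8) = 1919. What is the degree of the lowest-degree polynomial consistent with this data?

3

Forward differences of the values at t = 1, 2, 3, 4, 5, 6, 7, 8:
  h  : 8  47  134  287  524  863  1322  1919
  Δ  : 39  87  153  237  339  459  597
  Δ^2: 48  66  84  102  120  138
  Δ^3: 18  18  18  18  18
  Δ^4: 0  0  0  0
  Δ^5: 0  0  0
  Δ^6: 0  0
  Δ^7: 0
The third differences are constant (18) and nonzero, while all higher differences vanish, so the minimal degree is 3.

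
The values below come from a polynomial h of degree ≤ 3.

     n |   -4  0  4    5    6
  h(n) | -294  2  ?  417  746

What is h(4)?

202

The 4 known points determine the degree-3 polynomial uniquely.
Write h(n) = an^3 + bn^2 + cn + d. Substituting each data point gives a linear system:
  -64a + 16b - 4c + d = -294
  d = 2
  125a + 25b + 5c + d = 417
  216a + 36b + 6c + d = 746
Solving the system yields a = 4, b = -3, c = -2, d = 2.
So h(n) = 4n^3 - 3n^2 - 2n + 2.
Then h(4) = 202.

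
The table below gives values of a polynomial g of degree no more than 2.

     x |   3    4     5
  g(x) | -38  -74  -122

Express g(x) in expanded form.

g(x) = -6x^2 + 6x - 2

Write g(x) = ax^2 + bx + c. Substituting each data point gives a linear system:
  9a + 3b + c = -38
  16a + 4b + c = -74
  25a + 5b + c = -122
Solving the system yields a = -6, b = 6, c = -2.
So g(x) = -6x^2 + 6x - 2.
Check: g(4) = -74. ✓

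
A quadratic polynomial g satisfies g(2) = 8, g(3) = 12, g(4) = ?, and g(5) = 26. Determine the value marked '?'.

18

The 3 known points determine the degree-2 polynomial uniquely.
Write g(n) = an^2 + bn + c. Substituting each data point gives a linear system:
  4a + 2b + c = 8
  9a + 3b + c = 12
  25a + 5b + c = 26
Solving the system yields a = 1, b = -1, c = 6.
So g(n) = n^2 - n + 6.
Then g(4) = 18.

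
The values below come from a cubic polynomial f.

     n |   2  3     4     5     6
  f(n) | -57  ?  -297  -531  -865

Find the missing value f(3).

-145

The 4 known points determine the degree-3 polynomial uniquely.
Write f(n) = an^3 + bn^2 + cn + d. Substituting each data point gives a linear system:
  8a + 4b + 2c + d = -57
  64a + 16b + 4c + d = -297
  125a + 25b + 5c + d = -531
  216a + 36b + 6c + d = -865
Solving the system yields a = -3, b = -5, c = -6, d = -1.
So f(n) = -3n³ - 5n² - 6n - 1.
Then f(3) = -145.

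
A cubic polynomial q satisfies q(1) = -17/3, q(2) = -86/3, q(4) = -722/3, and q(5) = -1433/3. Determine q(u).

q(u) = -4u^3 + (1/3)u^2 + 4u - 6

Write q(u) = au^3 + bu^2 + cu + d. Substituting each data point gives a linear system:
  a + b + c + d = -17/3
  8a + 4b + 2c + d = -86/3
  64a + 16b + 4c + d = -722/3
  125a + 25b + 5c + d = -1433/3
Solving the system yields a = -4, b = 1/3, c = 4, d = -6.
So q(u) = -4u³ + (1/3)u² + 4u - 6.
Check: q(1) = -17/3. ✓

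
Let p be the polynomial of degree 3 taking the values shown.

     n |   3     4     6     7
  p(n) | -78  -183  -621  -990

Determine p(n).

p(n) = -3n^3 + n^2 - n - 3

Write p(n) = an^3 + bn^2 + cn + d. Substituting each data point gives a linear system:
  27a + 9b + 3c + d = -78
  64a + 16b + 4c + d = -183
  216a + 36b + 6c + d = -621
  343a + 49b + 7c + d = -990
Solving the system yields a = -3, b = 1, c = -1, d = -3.
So p(n) = -3n³ + n² - n - 3.
Check: p(4) = -183. ✓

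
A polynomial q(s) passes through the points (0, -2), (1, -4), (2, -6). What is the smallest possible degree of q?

Forward differences of the values at s = 0, 1, 2:
  q  : -2  -4  -6
  Δ  : -2  -2
  Δ^2: 0
The first differences are constant (-2) and nonzero, while all higher differences vanish, so the minimal degree is 1.

1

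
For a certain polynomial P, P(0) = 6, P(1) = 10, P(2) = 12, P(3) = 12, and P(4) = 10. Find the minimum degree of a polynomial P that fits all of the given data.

2

Forward differences of the values at s = 0, 1, 2, 3, 4:
  P  : 6  10  12  12  10
  Δ  : 4  2  0  -2
  Δ^2: -2  -2  -2
  Δ^3: 0  0
  Δ^4: 0
The second differences are constant (-2) and nonzero, while all higher differences vanish, so the minimal degree is 2.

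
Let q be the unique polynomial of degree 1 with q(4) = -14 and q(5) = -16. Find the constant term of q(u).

Write q(u) = au + b. Substituting each data point gives a linear system:
  4a + b = -14
  5a + b = -16
Solving the system yields a = -2, b = -6.
So q(u) = -2u - 6.
The constant term is -6.

-6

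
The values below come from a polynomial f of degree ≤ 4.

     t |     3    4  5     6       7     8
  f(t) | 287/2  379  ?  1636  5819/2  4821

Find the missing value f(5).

1677/2

On equispaced nodes a degree-4 polynomial has vanishing fifth forward difference, so
  - f(3) + 5·f(4) - 10·f(5) + 10·f(6) - 5·f(7) + f(8) = 0.
Substituting the known values and solving for f(5):
  -10·f(5) = -8385
  f(5) = 1677/2.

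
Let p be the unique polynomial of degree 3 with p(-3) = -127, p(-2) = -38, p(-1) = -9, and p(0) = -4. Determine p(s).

Write p(s) = as^3 + bs^2 + cs + d. Substituting each data point gives a linear system:
  -27a + 9b - 3c + d = -127
  -8a + 4b - 2c + d = -38
  -a + b - c + d = -9
  d = -4
Solving the system yields a = 6, b = 6, c = 5, d = -4.
So p(s) = 6s³ + 6s² + 5s - 4.
Check: p(0) = -4. ✓

p(s) = 6s^3 + 6s^2 + 5s - 4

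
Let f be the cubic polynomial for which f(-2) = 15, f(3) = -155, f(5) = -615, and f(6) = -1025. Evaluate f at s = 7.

Write f(s) = as^3 + bs^2 + cs + d. Substituting each data point gives a linear system:
  -8a + 4b - 2c + d = 15
  27a + 9b + 3c + d = -155
  125a + 25b + 5c + d = -615
  216a + 36b + 6c + d = -1025
Solving the system yields a = -4, b = -4, c = -2, d = -5.
So f(s) = -4s^3 - 4s^2 - 2s - 5.
Then f(7) = -1587.

-1587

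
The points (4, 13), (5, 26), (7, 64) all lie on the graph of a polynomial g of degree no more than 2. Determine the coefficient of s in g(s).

Write g(s) = as^2 + bs + c. Substituting each data point gives a linear system:
  16a + 4b + c = 13
  25a + 5b + c = 26
  49a + 7b + c = 64
Solving the system yields a = 2, b = -5, c = 1.
So g(s) = 2s² - 5s + 1.
The coefficient of s is -5.

-5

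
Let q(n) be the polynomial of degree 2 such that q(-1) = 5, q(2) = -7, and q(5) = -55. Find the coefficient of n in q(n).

-2

Write q(n) = an^2 + bn + c. Substituting each data point gives a linear system:
  a - b + c = 5
  4a + 2b + c = -7
  25a + 5b + c = -55
Solving the system yields a = -2, b = -2, c = 5.
So q(n) = -2n^2 - 2n + 5.
The coefficient of n is -2.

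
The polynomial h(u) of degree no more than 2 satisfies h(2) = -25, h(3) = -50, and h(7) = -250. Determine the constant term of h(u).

-5

Write h(u) = au^2 + bu + c. Substituting each data point gives a linear system:
  4a + 2b + c = -25
  9a + 3b + c = -50
  49a + 7b + c = -250
Solving the system yields a = -5, b = 0, c = -5.
So h(u) = -5u^2 - 5.
The constant term is -5.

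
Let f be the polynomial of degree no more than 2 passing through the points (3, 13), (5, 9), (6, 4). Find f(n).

Using the Lagrange interpolation formula with nodes 3, 5, 6:
  L_0(n) = (n - 5)(n - 6) / 6
  L_1(n) = (n - 3)(n - 6) / -2
  L_2(n) = (n - 3)(n - 5) / 3
Then f(n) = 13·L_0(n) + 9·L_1(n) + 4·L_2(n).
Expanding and collecting terms gives f(n) = -n^2 + 6n + 4.
Check: f(5) = 9. ✓

f(n) = -n^2 + 6n + 4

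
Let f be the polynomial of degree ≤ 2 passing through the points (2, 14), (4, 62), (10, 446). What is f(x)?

Using the Lagrange interpolation formula with nodes 2, 4, 10:
  L_0(x) = (x - 4)(x - 10) / 16
  L_1(x) = (x - 2)(x - 10) / -12
  L_2(x) = (x - 2)(x - 4) / 48
Then f(x) = 14·L_0(x) + 62·L_1(x) + 446·L_2(x).
Expanding and collecting terms gives f(x) = 5x^2 - 6x + 6.
Check: f(4) = 62. ✓

f(x) = 5x^2 - 6x + 6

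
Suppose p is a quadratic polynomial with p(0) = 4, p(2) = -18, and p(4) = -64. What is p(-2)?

Forward differences of the values at t = 0, 2, 4:
  p  : 4  -18  -64
  Δ  : -22  -46
  Δ^2: -24
The second differences are constant, confirming degree 2.
Interpolating (Newton forward form) and evaluating at t = -2 gives p(-2) = 2.

2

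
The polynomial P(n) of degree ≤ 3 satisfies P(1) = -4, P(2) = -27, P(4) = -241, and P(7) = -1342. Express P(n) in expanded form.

Write P(n) = an^3 + bn^2 + cn + d. Substituting each data point gives a linear system:
  a + b + c + d = -4
  8a + 4b + 2c + d = -27
  64a + 16b + 4c + d = -241
  343a + 49b + 7c + d = -1342
Solving the system yields a = -4, b = 0, c = 5, d = -5.
So P(n) = -4n³ + 5n - 5.
Check: P(2) = -27. ✓

P(n) = -4n^3 + 5n - 5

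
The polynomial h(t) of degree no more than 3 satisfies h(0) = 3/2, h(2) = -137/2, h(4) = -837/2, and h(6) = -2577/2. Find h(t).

h(t) = -5t^3 - 5t^2 - 5t + 3/2

Write h(t) = at^3 + bt^2 + ct + d. Substituting each data point gives a linear system:
  d = 3/2
  8a + 4b + 2c + d = -137/2
  64a + 16b + 4c + d = -837/2
  216a + 36b + 6c + d = -2577/2
Solving the system yields a = -5, b = -5, c = -5, d = 3/2.
So h(t) = -5t^3 - 5t^2 - 5t + 3/2.
Check: h(2) = -137/2. ✓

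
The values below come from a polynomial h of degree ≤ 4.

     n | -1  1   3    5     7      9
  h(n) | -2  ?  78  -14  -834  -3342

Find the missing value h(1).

On equispaced nodes a degree-4 polynomial has vanishing fifth forward difference, so
  - h(-1) + 5·h(1) - 10·h(3) + 10·h(5) - 5·h(7) + h(9) = 0.
Substituting the known values and solving for h(1):
  5·h(1) = 90
  h(1) = 18.

18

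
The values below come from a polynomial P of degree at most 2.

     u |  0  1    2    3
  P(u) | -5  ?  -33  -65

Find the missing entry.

The 3 known points determine the degree-2 polynomial uniquely.
Write P(u) = au^2 + bu + c. Substituting each data point gives a linear system:
  c = -5
  4a + 2b + c = -33
  9a + 3b + c = -65
Solving the system yields a = -6, b = -2, c = -5.
So P(u) = -6u^2 - 2u - 5.
Then P(1) = -13.

-13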